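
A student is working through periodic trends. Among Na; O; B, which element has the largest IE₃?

Na

After 2 electrons have been removed, what remains? Na²⁺ is already 1 electron into the core; O²⁺ still has 4 valence electrons; B²⁺ still has 1 valence electron.
Pulling an electron out of a noble-gas core costs far more than removing a remaining valence electron, so Na sits at the high end of IE_3.
Valence configurations: O²⁺ [He]2s²2p², B²⁺ [He]2s¹.
The numbers (kJ/mol): Na 6910, O 5300, B 3660.
Hence IE_3: B < O < Na.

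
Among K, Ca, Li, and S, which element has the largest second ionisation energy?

The second ionization energy removes an electron from the +1 ion. For each element: K⁺ is the bare [Ar] core; Ca⁺ still has 1 valence electron; Li⁺ is the bare [He] core; S⁺ still has 5 valence electrons.
Breaking into a closed-shell core is much more expensive than removing a leftover valence electron — K and Li have the largest IE_2 here.
Valence configurations: Ca⁺ [Ar]4s¹, S⁺ [Ne]3s²3p³.
Approximate IE_2 values (kJ/mol): K 3052, Ca 1145, Li 7298, S 2252.
Hence IE_2: Ca < S < K < Li.

Li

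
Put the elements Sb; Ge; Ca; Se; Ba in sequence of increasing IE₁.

Ba < Ca < Ge < Sb < Se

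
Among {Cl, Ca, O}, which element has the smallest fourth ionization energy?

Cl

The fourth ionization energy removes an electron from the +3 ion. For each element: Cl³⁺ still has 4 valence electrons; Ca³⁺ is already 1 electron into the core; O³⁺ still has 3 valence electrons.
Usually core removal costs more than valence removal, but here the competition is close: a tightly held n=2 valence electron can cost more to remove than an n=3 core electron, so the actual values have to decide it.
Valence configurations: Cl³⁺ [Ne]3s²3p², O³⁺ [He]2s²2p¹.
The numbers (kJ/mol): Cl 5159, Ca 6491, O 7469.
Putting it together, IE_4: Cl < Ca < O.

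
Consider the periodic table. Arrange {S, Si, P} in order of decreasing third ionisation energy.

S > Si > P

The third ionization energy removes an electron from the +2 ion. For each element: S²⁺ still has 4 valence electrons; Si²⁺ still has 2 valence electrons; P²⁺ still has 3 valence electrons.
All are still removing valence electrons, so compare the +2 ions as you would atoms: IE_3 generally rises across a period (higher Z_eff) and falls down a group (larger shell), subject to the usual subshell exceptions.
Valence configurations: S²⁺ [Ne]3s²3p², Si²⁺ [Ne]3s², P²⁺ [Ne]3s²3p¹.
P²⁺ loses a lone 3p electron whereas Si²⁺ must break into a filled 3s² pair, so IE_3(Si) > IE_3(P) even though P has the higher nuclear charge.
Tabulated IE_3 (kJ/mol): S 3357, Si 3232, P 2914.
So the third ionization energies run P < Si < S.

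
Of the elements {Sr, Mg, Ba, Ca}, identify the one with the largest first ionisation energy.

First ionization energy rises across a period (greater Z_eff holds electrons more tightly) and falls down a group (valence electrons are farther from the nucleus).
All are in group 2, so first ionization energy increases up the group.
The largest first ionisation energy among these belongs to Mg.

Mg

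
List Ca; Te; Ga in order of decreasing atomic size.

Atomic radius shrinks across a period as nuclear charge pulls the same shell inward, and grows down a group as new shells are added.
Here both period and group differ, so the two effects have to be weighed against each other.
Te > Ga: period and group pull opposite ways; the down-group shift dominates (136 vs 124 pm).
Ca > Te: the two effects oppose for this pair; the across-period effect wins (171 vs 136 pm).
For reference (pm): Ca 171, Ga 124, Te 136.
So from largest to smallest: Ca > Te > Ga.

Ca > Te > Ga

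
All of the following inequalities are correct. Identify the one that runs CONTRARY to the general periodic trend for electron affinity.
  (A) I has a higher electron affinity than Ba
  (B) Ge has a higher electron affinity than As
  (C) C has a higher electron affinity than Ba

(B)

The general trend: electron affinity increases across a period and decreases down a group.
(A) I (period 5, group 17) vs Ba (period 6, group 2): the stated order agrees with the simple trend.
(B) Ge (period 4, group 14) vs As (period 4, group 15): the stated order contradicts the simple trend.
(C) C (period 2, group 14) vs Ba (period 6, group 2): the stated order agrees with the simple trend.
The exception is (B): adding an electron to As's half-filled 4p³ is unfavourable, so Ge (4p²) has the more exothermic EA.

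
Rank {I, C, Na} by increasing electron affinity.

C is in period 2, group 14; Na is in period 3, group 1; I is in period 5, group 17.
Adding an electron releases more energy for atoms nearer the top right (short of the noble gases).
These span different periods and groups, so the two trends combine.
C > Na: both effects reinforce here, so C is clearly the higher of the two.
I > C: period and group pull opposite ways; the across-period shift dominates (295 vs 122 kJ/mol).
Tabulated electron affinity (kJ/mol): C 122, Na 53, I 295.
So from lowest to highest: Na < C < I.

Na, C, I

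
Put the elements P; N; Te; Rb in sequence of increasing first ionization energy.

N is in period 2, group 15; P is in period 3, group 15; Rb is in period 5, group 1; Te is in period 5, group 16.
Removing the outermost electron gets harder across a period and easier down a group.
Here both period and group differ, so the two effects have to be weighed against each other.
Te > Rb: both are in period 5; the period trend gives Te the larger value.
P > Te: period and group pull opposite ways; the down-group shift dominates (1012 vs 869 kJ/mol).
N > P: N sits above P in group 15, so the down-group effect alone puts N higher.
Tabulated first ionization energy (kJ/mol): N 1402, P 1012, Rb 403, Te 869.
So from lowest to highest: Rb < Te < P < N.

Rb < Te < P < N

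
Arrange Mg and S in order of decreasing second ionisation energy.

S, Mg

After 1 electron has been removed, what remains? Mg⁺ still has 1 valence electron; S⁺ still has 5 valence electrons.
All are still removing valence electrons, so compare the +1 ions as you would atoms: IE_2 generally rises across a period (higher Z_eff) and falls down a group (larger shell), subject to the usual subshell exceptions.
Valence configurations: Mg⁺ [Ne]3s¹, S⁺ [Ne]3s²3p³.
The numbers (kJ/mol): Mg 1451, S 2252.
Overall IE_2 order: Mg < S.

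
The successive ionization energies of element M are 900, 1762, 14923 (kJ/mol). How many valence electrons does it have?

Look for the largest jump between consecutive ionization energies: IE3/IE2 ≈ 8.5, far larger than any earlier ratio.
That jump marks the point where a core electron is being removed. So the atom has 2 valence electrons.

2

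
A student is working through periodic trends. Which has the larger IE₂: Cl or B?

B

The second ionization energy removes an electron from the +1 ion. For each element: Cl⁺ still has 6 valence electrons; B⁺ still has 2 valence electrons.
All are still removing valence electrons, so compare the +1 ions as you would atoms: IE_2 generally rises across a period (higher Z_eff) and falls down a group (larger shell), subject to the usual subshell exceptions.
Valence configurations: Cl⁺ [Ne]3s²3p⁴, B⁺ [He]2s².
Tabulated IE_2 (kJ/mol): Cl 2298, B 2427.
So the second ionization energies run Cl < B.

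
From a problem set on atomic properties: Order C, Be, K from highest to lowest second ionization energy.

IE_2 is the cost of taking one more electron from the +1 cation: C⁺ still has 3 valence electrons; Be⁺ still has 1 valence electron; K⁺ is the bare [Ar] core.
Core electrons are held far more tightly than valence electrons, so K tops the IE_2 order.
Valence configurations: C⁺ [He]2s²2p¹, Be⁺ [He]2s¹.
The numbers (kJ/mol): C 2353, Be 1757, K 3052.
Putting it together, IE_2: Be < C < K.

K, C, Be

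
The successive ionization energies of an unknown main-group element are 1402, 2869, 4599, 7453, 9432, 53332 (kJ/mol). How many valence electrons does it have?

Look for the largest jump between consecutive ionization energies: IE6/IE5 ≈ 5.7, far larger than any earlier ratio.
That jump marks the point where a core electron is being removed. So the atom has 5 valence electrons.

5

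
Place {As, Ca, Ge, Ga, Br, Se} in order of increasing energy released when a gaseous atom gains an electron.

Adding an electron releases more energy for atoms nearer the top right (short of the noble gases).
All lie in period 4; the across-period trend (electron affinity increases left to right) applies, with the exception below.
Note the exception: Ge has a higher electron affinity than As, contrary to the simple trend — adding an electron to As's half-filled 4p³ is unfavourable, so Ge (4p²) has the more exothermic EA.
Approximate values (kJ/mol): Ca 2, Ga 29, Ge 119, As 78, Se 195, Br 325.
So from lowest to highest: Ca < Ga < As < Ge < Se < Br.

Ca < Ga < As < Ge < Se < Br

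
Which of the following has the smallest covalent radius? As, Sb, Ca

Ca is in period 4, group 2; As is in period 4, group 15; Sb is in period 5, group 15.
Radius decreases left→right (rising Z_eff, same n) and increases top→bottom (higher n).
These span different periods and groups, so the two trends combine.
Sb > As: they share group 15; the group trend gives Sb the larger value.
Ca > Sb: period and group pull opposite ways; the across-period shift dominates (171 vs 140 pm).
Tabulated atomic radius (pm): Ca 171, As 121, Sb 140.
The smallest covalent radius among these belongs to As.

As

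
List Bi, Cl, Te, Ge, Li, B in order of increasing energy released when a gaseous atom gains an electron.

B < Li < Bi < Ge < Te < Cl

Li is in period 2, group 1; B is in period 2, group 13; Cl is in period 3, group 17; Ge is in period 4, group 14; Te is in period 5, group 16; Bi is in period 6, group 15.
Adding an electron releases more energy for atoms nearer the top right (short of the noble gases).
Neither a single period nor a single group — weigh both effects.
Li > B: this pair runs against the simple trend — see the exception note.
Bi > Li: the two effects oppose for this pair; the across-period effect wins (91 vs 60 kJ/mol).
Ge > Bi: period and group pull opposite ways; the down-group shift dominates (119 vs 91 kJ/mol).
Te > Ge: the two effects oppose for this pair; the across-period effect wins (190 vs 119 kJ/mol).
Cl > Te: relative to Te, both the across-period and down-group shifts push Cl's electron affinity up.
Note the exception: Li has a higher electron affinity than B, contrary to the simple trend — B's ns²np¹ configuration gives only a small electron affinity — the sparsely filled np subshell binds an added electron weakly.
Approximate values (kJ/mol): Li 60, B 27, Cl 349, Ge 119, Te 190, Bi 91.
So from lowest to highest: B < Li < Bi < Ge < Te < Cl.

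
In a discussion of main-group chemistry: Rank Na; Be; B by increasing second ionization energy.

Be, B, Na

The second ionization energy removes an electron from the +1 ion. For each element: Na⁺ is the bare [Ne] core; Be⁺ still has 1 valence electron; B⁺ still has 2 valence electrons.
Pulling an electron out of a noble-gas core costs far more than removing a remaining valence electron, so Na sits at the high end of IE_2.
Valence configurations: Be⁺ [He]2s¹, B⁺ [He]2s².
Tabulated IE_2 (kJ/mol): Na 4562, Be 1757, B 2427.
Hence IE_2: Be < B < Na.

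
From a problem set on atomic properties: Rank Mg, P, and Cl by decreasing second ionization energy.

Cl > P > Mg

Consider each +1 ion: Mg⁺ still has 1 valence electron; P⁺ still has 4 valence electrons; Cl⁺ still has 6 valence electrons.
All are still removing valence electrons, so compare the +1 ions as you would atoms: IE_2 generally rises across a period (higher Z_eff) and falls down a group (larger shell), subject to the usual subshell exceptions.
Valence configurations: Mg⁺ [Ne]3s¹, P⁺ [Ne]3s²3p², Cl⁺ [Ne]3s²3p⁴.
Tabulated IE_2 (kJ/mol): Mg 1451, P 1907, Cl 2298.
Putting it together, IE_2: Mg < P < Cl.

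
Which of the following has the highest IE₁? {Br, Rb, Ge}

Br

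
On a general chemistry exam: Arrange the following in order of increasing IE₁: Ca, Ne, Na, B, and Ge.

B is in period 2, group 13; Ne is in period 2, group 18; Na is in period 3, group 1; Ca is in period 4, group 2; Ge is in period 4, group 14.
Across a period the outer electron is held more tightly (higher IE₁); down a group it sits in a higher shell, more shielded, and comes off more easily.
These span different periods and groups, so the two trends combine.
Ca > Na: the two effects oppose for this pair; the across-period effect wins (590 vs 496 kJ/mol).
Ge > Ca: both are in period 4; the period trend gives Ge the larger value.
B > Ge: period and group pull opposite ways; the down-group shift dominates (801 vs 762 kJ/mol).
Ne > B: Ne lies to the right of B in period 2, so the across-period effect alone puts Ne higher.
Tabulated first ionization energy (kJ/mol): B 801, Ne 2081, Na 496, Ca 590, Ge 762.
So from lowest to highest: Na < Ca < Ge < B < Ne.

Na < Ca < Ge < B < Ne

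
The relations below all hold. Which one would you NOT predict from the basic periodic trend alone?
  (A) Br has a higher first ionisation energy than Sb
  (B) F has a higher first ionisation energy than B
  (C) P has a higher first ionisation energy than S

The general trend: first ionisation energy increases across a period and decreases down a group.
(A) Br (period 4, group 17) vs Sb (period 5, group 15): the stated order agrees with the simple trend.
(B) F (period 2, group 17) vs B (period 2, group 13): the stated order agrees with the simple trend.
(C) P (period 3, group 15) vs S (period 3, group 16): the stated order contradicts the simple trend.
The exception is (C): S (3p⁴) ionizes more easily than half-filled P (3p³) because the paired 3p electron in S is pushed out by e⁻–e⁻ repulsion.

(C)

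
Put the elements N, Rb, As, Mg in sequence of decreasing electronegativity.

N, As, Mg, Rb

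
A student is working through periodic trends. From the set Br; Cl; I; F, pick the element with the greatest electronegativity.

F is in period 2, group 17; Cl is in period 3, group 17; Br is in period 4, group 17; I is in period 5, group 17.
EN rises left→right (higher Z_eff, smaller atoms) and falls top→bottom (larger, more shielded atoms).
All are in group 17, so electronegativity increases up the group.
The greatest electronegativity among these belongs to F.

F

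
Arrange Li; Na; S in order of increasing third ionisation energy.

S < Na < Li

After 2 electrons have been removed, what remains? Li²⁺ is already 1 electron into the core; Na²⁺ is already 1 electron into the core; S²⁺ still has 4 valence electrons.
Core electrons are held far more tightly than valence electrons, so Na and Li top the IE_3 order.
Tabulated IE_3 (kJ/mol): Li 11815, Na 6910, S 3357.
Hence IE_3: S < Na < Li.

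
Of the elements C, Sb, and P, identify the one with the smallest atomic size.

C

C is in period 2, group 14; P is in period 3, group 15; Sb is in period 5, group 15.
Moving right in a period, electrons are added to the same shell under a stronger nuclear pull, so atoms get smaller; moving down, a new shell is opened and atoms get larger.
These span different periods and groups, so the two trends combine.
P > C: period and group pull opposite ways; the down-group shift dominates (111 vs 75 pm).
Sb > P: Sb sits below P in group 15, so the down-group effect alone puts Sb larger.
For reference (pm): C 75, P 111, Sb 140.
The smallest atomic size among these belongs to C.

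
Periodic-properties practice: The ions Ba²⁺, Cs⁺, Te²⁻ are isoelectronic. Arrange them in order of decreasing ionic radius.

All of these have 54 electrons, so size is governed by nuclear charge alone: the more protons, the stronger the pull on the same electron cloud, and the smaller the ion.
Nuclear charges: Ba²⁺ (Z=56), Cs⁺ (Z=55), Te²⁻ (Z=52).
Largest to smallest: Te²⁻ > Cs⁺ > Ba²⁺.

Te²⁻ > Cs⁺ > Ba²⁺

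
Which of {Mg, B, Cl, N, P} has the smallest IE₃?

P

Consider each +2 ion: Mg²⁺ is the bare [Ne] core; B²⁺ still has 1 valence electron; Cl²⁺ still has 5 valence electrons; N²⁺ still has 3 valence electrons; P²⁺ still has 3 valence electrons.
Breaking into a closed-shell core is much more expensive than removing a leftover valence electron — Mg has the largest IE_3 here.
Valence configurations: B²⁺ [He]2s¹, Cl²⁺ [Ne]3s²3p³, N²⁺ [He]2s²2p¹, P²⁺ [Ne]3s²3p¹.
The numbers (kJ/mol): Mg 7733, B 3660, Cl 3822, N 4578, P 2914.
Hence IE_3: P < B < Cl < N < Mg.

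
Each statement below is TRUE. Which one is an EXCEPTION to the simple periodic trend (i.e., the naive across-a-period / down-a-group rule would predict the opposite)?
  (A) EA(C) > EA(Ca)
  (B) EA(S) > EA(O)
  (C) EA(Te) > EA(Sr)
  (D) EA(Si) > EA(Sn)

The general trend: electron affinity increases across a period and decreases down a group.
(A) C (period 2, group 14) vs Ca (period 4, group 2): the stated order agrees with the simple trend.
(B) S (period 3, group 16) vs O (period 2, group 16): the stated order contradicts the simple trend.
(C) Te (period 5, group 16) vs Sr (period 5, group 2): the stated order agrees with the simple trend.
(D) Si (period 3, group 14) vs Sn (period 5, group 14): the stated order agrees with the simple trend.
The exception is (B): the compact 2p subshell of O repels the added electron more than S's larger 3p does.

(B)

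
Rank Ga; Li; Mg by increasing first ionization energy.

Li is in period 2, group 1; Mg is in period 3, group 2; Ga is in period 4, group 13.
Removing the outermost electron gets harder across a period and easier down a group.
These sit on a diagonal, where the across-period and down-group effects partly cancel.
Ga > Li: period and group pull opposite ways; the across-period shift dominates (579 vs 520 kJ/mol).
Mg > Ga: the two effects oppose for this pair; the down-group effect wins (738 vs 579 kJ/mol).
Approximate values (kJ/mol): Li 520, Mg 738, Ga 579.
So from lowest to highest: Li < Ga < Mg.

Li, Ga, Mg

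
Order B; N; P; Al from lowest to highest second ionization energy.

Al < P < B < N

Consider each +1 ion: B⁺ still has 2 valence electrons; N⁺ still has 4 valence electrons; P⁺ still has 4 valence electrons; Al⁺ still has 2 valence electrons.
All are still removing valence electrons, so compare the +1 ions as you would atoms: IE_2 generally rises across a period (higher Z_eff) and falls down a group (larger shell), subject to the usual subshell exceptions.
Valence configurations: B⁺ [He]2s², N⁺ [He]2s²2p², P⁺ [Ne]3s²3p², Al⁺ [Ne]3s².
Tabulated IE_2 (kJ/mol): B 2427, N 2856, P 1907, Al 1817.
Hence IE_2: Al < P < B < N.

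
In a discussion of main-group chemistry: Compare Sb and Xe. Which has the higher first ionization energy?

Xe

Sb is in period 5, group 15; Xe is in period 5, group 18.
IE₁ increases left→right with effective nuclear charge and decreases top→bottom as the valence shell moves farther out.
All lie in period 5, so first ionization energy increases left to right.
So Xe has the higher first ionization energy (Xe > Sb).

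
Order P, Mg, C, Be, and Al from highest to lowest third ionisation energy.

The third ionization energy removes an electron from the +2 ion. For each element: P²⁺ still has 3 valence electrons; Mg²⁺ is the bare [Ne] core; C²⁺ still has 2 valence electrons; Be²⁺ is the bare [He] core; Al²⁺ still has 1 valence electron.
Pulling an electron out of a noble-gas core costs far more than removing a remaining valence electron, so Mg and Be sit at the high end of IE_3.
Valence configurations: P²⁺ [Ne]3s²3p¹, C²⁺ [He]2s², Al²⁺ [Ne]3s¹.
The numbers (kJ/mol): P 2914, Mg 7733, C 4620, Be 14849, Al 2745.
So the third ionization energies run Al < P < C < Mg < Be.

Be > Mg > C > P > Al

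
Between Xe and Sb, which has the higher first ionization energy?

Xe

Sb is in period 5, group 15; Xe is in period 5, group 18.
First ionization energy rises across a period (greater Z_eff holds electrons more tightly) and falls down a group (valence electrons are farther from the nucleus).
All lie in period 5, so first ionization energy increases left to right.
So Xe has the higher first ionization energy (Xe > Sb).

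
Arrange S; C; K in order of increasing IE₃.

IE_3 is the cost of taking one more electron from the +2 cation: S²⁺ still has 4 valence electrons; C²⁺ still has 2 valence electrons; K²⁺ is already 1 electron into the core.
Usually core removal costs more than valence removal, but here the competition is close: a tightly held n=2 valence electron can cost more to remove than an n=3 core electron, so the actual values have to decide it.
Valence configurations: S²⁺ [Ne]3s²3p², C²⁺ [He]2s².
Approximate IE_3 values (kJ/mol): S 3357, C 4620, K 4420.
So the third ionization energies run S < K < C.

S, K, C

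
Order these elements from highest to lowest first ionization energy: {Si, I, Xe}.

Si is in period 3, group 14; I is in period 5, group 17; Xe is in period 5, group 18.
Across a period the outer electron is held more tightly (higher IE₁); down a group it sits in a higher shell, more shielded, and comes off more easily.
These span different periods and groups, so the two trends combine.
I > Si: the two effects oppose for this pair; the across-period effect wins (1008 vs 786 kJ/mol).
Xe > I: Xe lies to the right of I in period 5, so the across-period effect alone puts Xe higher.
For reference (kJ/mol): Si 786, I 1008, Xe 1170.
So from highest to lowest: Xe > I > Si.

Xe > I > Si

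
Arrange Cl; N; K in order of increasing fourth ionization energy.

After 3 electrons have been removed, what remains? Cl³⁺ still has 4 valence electrons; N³⁺ still has 2 valence electrons; K³⁺ is already 2 electrons into the core.
Usually core removal costs more than valence removal, but here the competition is close: a tightly held n=2 valence electron can cost more to remove than an n=3 core electron, so the actual values have to decide it.
Valence configurations: Cl³⁺ [Ne]3s²3p², N³⁺ [He]2s².
Tabulated IE_4 (kJ/mol): Cl 5159, N 7475, K 5877.
Putting it together, IE_4: Cl < K < N.

Cl < K < N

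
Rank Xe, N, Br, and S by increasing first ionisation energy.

S, Br, Xe, N

N is in period 2, group 15; S is in period 3, group 16; Br is in period 4, group 17; Xe is in period 5, group 18.
IE₁ increases left→right with effective nuclear charge and decreases top→bottom as the valence shell moves farther out.
A diagonal step moves right (one effect) and down (the opposite effect) at once.
Br > S: the two effects oppose for this pair; the across-period effect wins (1140 vs 1000 kJ/mol).
Xe > Br: period and group pull opposite ways; the across-period shift dominates (1170 vs 1140 kJ/mol).
N > Xe: the two effects oppose for this pair; the down-group effect wins (1402 vs 1170 kJ/mol).
Tabulated first ionization energy (kJ/mol): N 1402, S 1000, Br 1140, Xe 1170.
So from lowest to highest: S < Br < Xe < N.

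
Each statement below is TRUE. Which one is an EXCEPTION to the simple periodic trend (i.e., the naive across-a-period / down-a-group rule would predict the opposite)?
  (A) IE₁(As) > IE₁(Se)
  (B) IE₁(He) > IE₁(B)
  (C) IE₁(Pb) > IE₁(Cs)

The general trend: first ionization energy increases across a period and decreases down a group.
(A) As (period 4, group 15) vs Se (period 4, group 16): the stated order contradicts the simple trend.
(B) He (period 1, group 18) vs B (period 2, group 13): the stated order agrees with the simple trend.
(C) Pb (period 6, group 14) vs Cs (period 6, group 1): the stated order agrees with the simple trend.
The exception is (A): Se (4p⁴) ionizes more easily than half-filled As (4p³).

(A)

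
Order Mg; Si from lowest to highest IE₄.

Si < Mg

The fourth ionization energy removes an electron from the +3 ion. For each element: Mg³⁺ is already 1 electron into the core; Si³⁺ still has 1 valence electron.
Core electrons are held far more tightly than valence electrons, so Mg tops the IE_4 order.
Approximate IE_4 values (kJ/mol): Mg 10543, Si 4356.
So the fourth ionization energies run Si < Mg.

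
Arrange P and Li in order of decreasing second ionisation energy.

Consider each +1 ion: P⁺ still has 4 valence electrons; Li⁺ is the bare [He] core.
Pulling an electron out of a noble-gas core costs far more than removing a remaining valence electron, so Li sits at the high end of IE_2.
The numbers (kJ/mol): P 1907, Li 7298.
Hence IE_2: P < Li.

Li, P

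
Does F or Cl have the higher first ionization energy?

F is in period 2, group 17; Cl is in period 3, group 17.
First ionization energy rises across a period (greater Z_eff holds electrons more tightly) and falls down a group (valence electrons are farther from the nucleus).
All are in group 17, so first ionization energy increases up the group.
So F has the higher first ionization energy (F > Cl).

F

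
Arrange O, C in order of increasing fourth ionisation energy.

C < O

After 3 electrons have been removed, what remains? O³⁺ still has 3 valence electrons; C³⁺ still has 1 valence electron.
All are still removing valence electrons, so compare the +3 ions as you would atoms: IE_4 generally rises across a period (higher Z_eff) and falls down a group (larger shell), subject to the usual subshell exceptions.
Valence configurations: O³⁺ [He]2s²2p¹, C³⁺ [He]2s¹.
The numbers (kJ/mol): O 7469, C 6223.
So the fourth ionization energies run C < O.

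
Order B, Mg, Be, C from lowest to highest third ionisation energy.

B < C < Mg < Be

IE_3 is the cost of taking one more electron from the +2 cation: B²⁺ still has 1 valence electron; Mg²⁺ is the bare [Ne] core; Be²⁺ is the bare [He] core; C²⁺ still has 2 valence electrons.
Breaking into a closed-shell core is much more expensive than removing a leftover valence electron — Mg and Be have the largest IE_3 here.
Valence configurations: B²⁺ [He]2s¹, C²⁺ [He]2s².
The numbers (kJ/mol): B 3660, Mg 7733, Be 14849, C 4620.
Hence IE_3: B < C < Mg < Be.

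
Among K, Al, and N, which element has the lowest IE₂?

IE_2 is the cost of taking one more electron from the +1 cation: K⁺ is the bare [Ar] core; Al⁺ still has 2 valence electrons; N⁺ still has 4 valence electrons.
Core electrons are held far more tightly than valence electrons, so K tops the IE_2 order.
Valence configurations: Al⁺ [Ne]3s², N⁺ [He]2s²2p².
The numbers (kJ/mol): K 3052, Al 1817, N 2856.
So the second ionization energies run Al < N < K.

Al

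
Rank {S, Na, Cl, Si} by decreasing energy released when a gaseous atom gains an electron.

Cl > S > Si > Na

Electron affinity generally becomes more exothermic across a period toward the halogens and less exothermic down a group.
All lie in period 3, so electron affinity increases left to right.
So from highest to lowest: Cl > S > Si > Na.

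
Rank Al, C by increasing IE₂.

IE_2 is the cost of taking one more electron from the +1 cation: Al⁺ still has 2 valence electrons; C⁺ still has 3 valence electrons.
All are still removing valence electrons, so compare the +1 ions as you would atoms: IE_2 generally rises across a period (higher Z_eff) and falls down a group (larger shell), subject to the usual subshell exceptions.
Valence configurations: Al⁺ [Ne]3s², C⁺ [He]2s²2p¹.
Approximate IE_2 values (kJ/mol): Al 1817, C 2353.
Putting it together, IE_2: Al < C.

Al < C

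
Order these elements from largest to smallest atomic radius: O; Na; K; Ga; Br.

O is in period 2, group 16; Na is in period 3, group 1; K is in period 4, group 1; Ga is in period 4, group 13; Br is in period 4, group 17.
Moving right in a period, electrons are added to the same shell under a stronger nuclear pull, so atoms get smaller; moving down, a new shell is opened and atoms get larger.
Here both period and group differ, so the two effects have to be weighed against each other.
Br > O: the two effects oppose for this pair; the down-group effect wins (114 vs 63 pm).
Ga > Br: both are in period 4; the period trend gives Ga the larger value.
Na > Ga: the two effects oppose for this pair; the across-period effect wins (155 vs 124 pm).
K > Na: K sits below Na in group 1, so the down-group effect alone puts K larger.
Tabulated atomic radius (pm): O 63, Na 155, K 196, Ga 124, Br 114.
So from largest to smallest: K > Na > Ga > Br > O.

K, Na, Ga, Br, O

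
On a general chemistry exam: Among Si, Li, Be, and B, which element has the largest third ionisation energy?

Consider each +2 ion: Si²⁺ still has 2 valence electrons; Li²⁺ is already 1 electron into the core; Be²⁺ is the bare [He] core; B²⁺ still has 1 valence electron.
Pulling an electron out of a noble-gas core costs far more than removing a remaining valence electron, so Li and Be sit at the high end of IE_3.
Valence configurations: Si²⁺ [Ne]3s², B²⁺ [He]2s¹.
The numbers (kJ/mol): Si 3232, Li 11815, Be 14849, B 3660.
Hence IE_3: Si < B < Li < Be.

Be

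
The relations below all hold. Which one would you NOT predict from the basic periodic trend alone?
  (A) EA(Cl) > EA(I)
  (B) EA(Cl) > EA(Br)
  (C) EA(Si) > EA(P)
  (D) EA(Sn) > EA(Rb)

(C)

The general trend: electron affinity increases across a period and decreases down a group.
(A) Cl (period 3, group 17) vs I (period 5, group 17): the stated order agrees with the simple trend.
(B) Cl (period 3, group 17) vs Br (period 4, group 17): the stated order agrees with the simple trend.
(C) Si (period 3, group 14) vs P (period 3, group 15): the stated order contradicts the simple trend.
(D) Sn (period 5, group 14) vs Rb (period 5, group 1): the stated order agrees with the simple trend.
The exception is (C): adding an electron to P's half-filled 3p³ is unfavourable, so Si (3p²) has the more exothermic EA.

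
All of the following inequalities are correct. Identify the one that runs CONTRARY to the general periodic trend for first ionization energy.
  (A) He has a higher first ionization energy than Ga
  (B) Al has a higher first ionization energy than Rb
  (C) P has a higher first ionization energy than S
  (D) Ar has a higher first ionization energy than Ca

(C)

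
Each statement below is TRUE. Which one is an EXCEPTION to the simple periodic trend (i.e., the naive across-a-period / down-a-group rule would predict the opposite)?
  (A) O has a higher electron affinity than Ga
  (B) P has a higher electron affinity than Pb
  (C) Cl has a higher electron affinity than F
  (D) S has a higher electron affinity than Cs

The general trend: electron affinity increases across a period and decreases down a group.
(A) O (period 2, group 16) vs Ga (period 4, group 13): the stated order agrees with the simple trend.
(B) P (period 3, group 15) vs Pb (period 6, group 14): the stated order agrees with the simple trend.
(C) Cl (period 3, group 17) vs F (period 2, group 17): the stated order contradicts the simple trend.
(D) S (period 3, group 16) vs Cs (period 6, group 1): the stated order agrees with the simple trend.
The exception is (C): F's small 2p subshell makes the incoming electron feel strong e⁻–e⁻ repulsion, so Cl actually releases more energy on gaining an electron.

(C)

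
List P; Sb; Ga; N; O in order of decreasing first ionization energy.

N is in period 2, group 15; O is in period 2, group 16; P is in period 3, group 15; Ga is in period 4, group 13; Sb is in period 5, group 15.
IE₁ increases left→right with effective nuclear charge and decreases top→bottom as the valence shell moves farther out.
These span different periods and groups, so the two trends combine.
Sb > Ga: period and group pull opposite ways; the across-period shift dominates (831 vs 579 kJ/mol).
P > Sb: P sits above Sb in group 15, so the down-group effect alone puts P higher.
O > P: relative to P, both the across-period and down-group shifts push O's first ionization energy up.
N > O: this pair runs against the simple trend — see the exception note.
Note the exception: N has a higher first ionization energy than O, contrary to the simple trend — pairing an electron in O's 2p⁴ costs repulsion energy, so O ionizes more easily than half-filled N (2p³).
For reference (kJ/mol): N 1402, O 1314, P 1012, Ga 579, Sb 831.
So from highest to lowest: N > O > P > Sb > Ga.

N, O, P, Sb, Ga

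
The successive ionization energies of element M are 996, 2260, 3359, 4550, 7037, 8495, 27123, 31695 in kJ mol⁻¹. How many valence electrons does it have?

Look for the largest jump between consecutive ionization energies: IE7/IE6 ≈ 3.2, far larger than any earlier ratio.
That jump marks the point where a core electron is being removed. So the atom has 6 valence electrons.

6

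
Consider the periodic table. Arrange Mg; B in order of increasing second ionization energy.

Mg, B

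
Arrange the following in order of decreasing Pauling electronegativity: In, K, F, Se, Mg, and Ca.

F, Se, In, Mg, Ca, K

Atoms toward the upper right of the periodic table pull bonding electrons most strongly.
These span different periods and groups, so the two trends combine.
Ca > K: Ca lies to the right of K in period 4, so the across-period effect alone puts Ca higher.
Mg > Ca: Mg sits above Ca in group 2, so the down-group effect alone puts Mg higher.
In > Mg: the two effects oppose for this pair; the across-period effect wins (1.78 vs 1.31).
Se > In: relative to In, both the across-period and down-group shifts push Se's electronegativity up.
F > Se: both effects reinforce here, so F is clearly the higher of the two.
For reference (Pauling): F 3.98, Mg 1.31, K 0.82, Ca 1.00, Se 2.55, In 1.78.
So from highest to lowest: F > Se > In > Mg > Ca > K.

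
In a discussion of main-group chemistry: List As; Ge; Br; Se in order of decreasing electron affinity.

Br, Se, Ge, As

Ge is in period 4, group 14; As is in period 4, group 15; Se is in period 4, group 16; Br is in period 4, group 17.
EA tends to increase across a period and decrease down a group, though the pattern is less regular than for IE or radius.
All lie in period 4; the across-period trend (electron affinity increases left to right) applies, with the exception below.
Note the exception: Ge has a higher electron affinity than As, contrary to the simple trend — adding an electron to As's half-filled 4p³ is unfavourable, so Ge (4p²) has the more exothermic EA.
Approximate values (kJ/mol): Ge 119, As 78, Se 195, Br 325.
So from highest to lowest: Br > Se > Ge > As.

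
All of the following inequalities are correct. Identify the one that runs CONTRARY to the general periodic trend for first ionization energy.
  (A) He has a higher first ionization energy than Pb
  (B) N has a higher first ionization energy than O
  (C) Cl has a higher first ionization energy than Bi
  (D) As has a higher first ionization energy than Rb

(B)

The general trend: first ionization energy increases across a period and decreases down a group.
(A) He (period 1, group 18) vs Pb (period 6, group 14): the stated order agrees with the simple trend.
(B) N (period 2, group 15) vs O (period 2, group 16): the stated order contradicts the simple trend.
(C) Cl (period 3, group 17) vs Bi (period 6, group 15): the stated order agrees with the simple trend.
(D) As (period 4, group 15) vs Rb (period 5, group 1): the stated order agrees with the simple trend.
The exception is (B): pairing an electron in O's 2p⁴ costs repulsion energy, so O ionizes more easily than half-filled N (2p³).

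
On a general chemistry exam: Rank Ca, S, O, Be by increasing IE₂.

Ca, Be, S, O

After 1 electron has been removed, what remains? Ca⁺ still has 1 valence electron; S⁺ still has 5 valence electrons; O⁺ still has 5 valence electrons; Be⁺ still has 1 valence electron.
All are still removing valence electrons, so compare the +1 ions as you would atoms: IE_2 generally rises across a period (higher Z_eff) and falls down a group (larger shell), subject to the usual subshell exceptions.
Valence configurations: Ca⁺ [Ar]4s¹, S⁺ [Ne]3s²3p³, O⁺ [He]2s²2p³, Be⁺ [He]2s¹.
The numbers (kJ/mol): Ca 1145, S 2252, O 3388, Be 1757.
Putting it together, IE_2: Ca < Be < S < O.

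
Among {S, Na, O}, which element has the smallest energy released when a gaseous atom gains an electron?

O is in period 2, group 16; Na is in period 3, group 1; S is in period 3, group 16.
Adding an electron releases more energy for atoms nearer the top right (short of the noble gases).
Neither a single period nor a single group — weigh both effects.
O > Na: both effects reinforce here, so O is clearly the higher of the two.
S > O: this pair runs against the simple trend — see the exception note.
Note the exception: S has a higher electron affinity than O, contrary to the simple trend — the compact 2p subshell of O repels the added electron more than S's larger 3p does.
Approximate values (kJ/mol): O 141, Na 53, S 200.
The smallest energy released when a gaseous atom gains an electron among these belongs to Na.

Na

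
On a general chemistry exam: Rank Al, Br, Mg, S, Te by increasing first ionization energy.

Mg is in period 3, group 2; Al is in period 3, group 13; S is in period 3, group 16; Br is in period 4, group 17; Te is in period 5, group 16.
Removing the outermost electron gets harder across a period and easier down a group.
Neither a single period nor a single group — weigh both effects.
Mg > Al: this pair runs against the simple trend — see the exception note.
Te > Mg: the two effects oppose for this pair; the across-period effect wins (869 vs 738 kJ/mol).
S > Te: S sits above Te in group 16, so the down-group effect alone puts S higher.
Br > S: period and group pull opposite ways; the across-period shift dominates (1140 vs 1000 kJ/mol).
Note the exception: Mg has a higher first ionization energy than Al, contrary to the simple trend — Al's single 3p electron is easier to remove than one from Mg's filled 3s².
Approximate values (kJ/mol): Mg 738, Al 578, S 1000, Br 1140, Te 869.
So from lowest to highest: Al < Mg < Te < S < Br.

Al < Mg < Te < S < Br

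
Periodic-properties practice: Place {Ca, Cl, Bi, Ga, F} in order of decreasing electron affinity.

Cl, F, Bi, Ga, Ca

F is in period 2, group 17; Cl is in period 3, group 17; Ca is in period 4, group 2; Ga is in period 4, group 13; Bi is in period 6, group 15.
Atoms with high Z_eff and room in the valence shell (especially the halogens) have the most exothermic electron affinities.
Here both period and group differ, so the two effects have to be weighed against each other.
Ga > Ca: both are in period 4; the period trend gives Ga the larger value.
Bi > Ga: period and group pull opposite ways; the across-period shift dominates (91 vs 29 kJ/mol).
F > Bi: relative to Bi, both the across-period and down-group shifts push F's electron affinity up.
Cl > F: this pair runs against the simple trend — see the exception note.
Note the exception: Cl has a higher electron affinity than F, contrary to the simple trend — F's small 2p subshell makes the incoming electron feel strong e⁻–e⁻ repulsion, so Cl actually releases more energy on gaining an electron.
Approximate values (kJ/mol): F 328, Cl 349, Ca 2, Ga 29, Bi 91.
So from highest to lowest: Cl > F > Bi > Ga > Ca.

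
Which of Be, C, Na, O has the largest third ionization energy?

Be

After 2 electrons have been removed, what remains? Be²⁺ is the bare [He] core; C²⁺ still has 2 valence electrons; Na²⁺ is already 1 electron into the core; O²⁺ still has 4 valence electrons.
Breaking into a closed-shell core is much more expensive than removing a leftover valence electron — Na and Be have the largest IE_3 here.
Valence configurations: C²⁺ [He]2s², O²⁺ [He]2s²2p².
Approximate IE_3 values (kJ/mol): Be 14849, C 4620, Na 6910, O 5300.
Putting it together, IE_3: C < O < Na < Be.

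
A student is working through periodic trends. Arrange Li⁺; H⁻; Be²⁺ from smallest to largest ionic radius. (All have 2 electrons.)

All of these have 2 electrons, so size is governed by nuclear charge alone: the more protons, the stronger the pull on the same electron cloud, and the smaller the ion.
Nuclear charges: Be²⁺ (Z=4), Li⁺ (Z=3), H⁻ (Z=1).
Smallest to largest: Be²⁺ < Li⁺ < H⁻.

Be²⁺ < Li⁺ < H⁻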